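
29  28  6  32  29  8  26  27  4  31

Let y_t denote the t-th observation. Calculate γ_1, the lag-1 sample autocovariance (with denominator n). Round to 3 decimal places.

-53.000

Mean ȳ = (29 + 28 + 6 + 32 + 29 + 8 + 26 + 27 + 4 + 31)/10 = 22.0000
Σ_{t=1}^{9}(y_t−ȳ)(y_{t+1}−ȳ) = -530.0000
γ_1 = -530.0000 / 10 = -53.000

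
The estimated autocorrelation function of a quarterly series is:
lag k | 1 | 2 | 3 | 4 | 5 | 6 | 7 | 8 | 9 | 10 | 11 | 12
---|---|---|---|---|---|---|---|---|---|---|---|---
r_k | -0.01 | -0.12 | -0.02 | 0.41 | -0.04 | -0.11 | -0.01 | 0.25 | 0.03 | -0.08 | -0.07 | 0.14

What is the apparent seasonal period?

4

The largest autocorrelation is r_4 = 0.41, with a weaker echo at lag 8 (0.25); the remaining lags stay at or below 0.14.
The dominant spike at lag 4 indicates a seasonal period of 4.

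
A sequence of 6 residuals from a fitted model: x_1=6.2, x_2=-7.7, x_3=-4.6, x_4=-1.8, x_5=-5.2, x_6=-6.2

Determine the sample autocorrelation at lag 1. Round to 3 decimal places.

Mean x̄ = (6.2 − 7.7 − 4.6 − 1.8 − 5.2 − 6.2)/6 = -3.2167
Deviations from mean: 9.4167, -4.4833, -1.3833, 1.4167, -1.9833, -2.9833
Σ(x_t−x̄)(x_{t+1}−x̄) = (-42.2181) + (6.2019) + (-1.9597) + (-2.8097) + (5.9169) = -34.8686
Denominator Σ(x_t−x̄)² = 125.5283
r_1 = -34.8686 / 125.5283 = -0.278

-0.278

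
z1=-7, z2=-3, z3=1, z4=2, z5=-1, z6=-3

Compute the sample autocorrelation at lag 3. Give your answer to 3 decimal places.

-0.456

Mean z̄ = (-7 − 3 + 1 + 2 − 1 − 3)/6 = -1.8333
Numerator Σ_{t=1}^{3}(z_t−z̄)(z_{t+3}−z̄) = -24.0833
Denominator Σ(z_t−z̄)² = 52.8333
r_3 = -24.0833 / 52.8333 = -0.456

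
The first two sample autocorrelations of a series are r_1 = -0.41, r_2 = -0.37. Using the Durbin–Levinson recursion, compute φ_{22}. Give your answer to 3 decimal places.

-0.647

φ_{22} = (r_2 − r_1²) / (1 − r_1²)
r_1² = (-0.41)² = 0.1681
Numerator = -0.37 − 0.1681 = -0.5381; denominator = 1 − 0.1681 = 0.8319
φ_{22} = -0.5381 / 0.8319 = -0.647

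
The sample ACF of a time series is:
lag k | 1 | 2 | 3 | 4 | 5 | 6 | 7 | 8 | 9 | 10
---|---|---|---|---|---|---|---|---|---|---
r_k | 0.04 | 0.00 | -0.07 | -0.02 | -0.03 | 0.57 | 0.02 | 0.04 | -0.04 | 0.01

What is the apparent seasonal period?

The largest autocorrelation is r_6 = 0.57; the remaining lags stay at or below 0.04.
The dominant spike at lag 6 indicates a seasonal period of 6.

6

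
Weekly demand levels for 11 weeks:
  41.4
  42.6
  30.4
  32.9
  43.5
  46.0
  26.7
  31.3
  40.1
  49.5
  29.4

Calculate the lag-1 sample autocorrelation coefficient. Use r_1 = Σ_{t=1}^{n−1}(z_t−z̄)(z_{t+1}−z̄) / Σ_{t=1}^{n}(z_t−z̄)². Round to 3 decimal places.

-0.115

Mean z̄ = (41.4 + 42.6 + 30.4 + 32.9 + 43.5 + 46.0 + 26.7 + 31.3 + 40.1 + 49.5 + 29.4)/11 = 37.6182
Numerator Σ_{t=1}^{10}(z_t−z̄)(z_{t+1}−z̄) = -67.8840
Denominator Σ(z_t−z̄)² = 592.3364
r_1 = -67.8840 / 592.3364 = -0.115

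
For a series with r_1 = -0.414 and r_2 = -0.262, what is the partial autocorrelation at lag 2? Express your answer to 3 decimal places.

φ_{22} = (r_2 − r_1²) / (1 − r_1²)
r_1² = (-0.414)² = 0.171396
Numerator = -0.262 − 0.1714 = -0.4334; denominator = 1 − 0.1714 = 0.8286
φ_{22} = -0.4334 / 0.8286 = -0.523

-0.523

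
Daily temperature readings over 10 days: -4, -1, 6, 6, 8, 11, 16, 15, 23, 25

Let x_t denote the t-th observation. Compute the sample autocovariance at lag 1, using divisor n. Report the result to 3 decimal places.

51.375

Mean x̄ = (-4 − 1 + 6 + 6 + 8 + 11 + 16 + 15 + 23 + 25)/10 = 10.5000
Σ_{t=1}^{9}(x_t−x̄)(x_{t+1}−x̄) = 513.7500
γ_1 = 513.7500 / 10 = 51.375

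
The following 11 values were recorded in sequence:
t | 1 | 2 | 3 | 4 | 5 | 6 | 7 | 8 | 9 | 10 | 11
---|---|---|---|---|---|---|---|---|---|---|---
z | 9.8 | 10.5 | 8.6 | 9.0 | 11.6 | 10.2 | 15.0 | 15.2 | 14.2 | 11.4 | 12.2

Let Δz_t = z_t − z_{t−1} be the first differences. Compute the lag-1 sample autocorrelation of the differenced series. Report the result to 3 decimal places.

First differences Δz: 0.7, -1.9, 0.4, 2.6, -1.4, 4.8, 0.2, -1.0, -2.8, 0.8
Mean of differences = 0.2400
Numerator Σ(Δz_t−Δz̄)(Δz_{t+1}−Δz̄) = -10.3636
Denominator Σ(Δz_t−Δz̄)² = 44.9640
r_1(Δz) = -10.3636 / 44.9640 = -0.230

-0.230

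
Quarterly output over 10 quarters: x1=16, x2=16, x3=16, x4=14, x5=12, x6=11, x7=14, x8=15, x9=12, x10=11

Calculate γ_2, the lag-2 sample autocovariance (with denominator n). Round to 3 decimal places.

Mean x̄ = (16 + 16 + 16 + 14 + 12 + 11 + 14 + 15 + 12 + 11)/10 = 13.7000
Σ_{t=1}^{8}(x_t−x̄)(x_{t+2}−x̄) = -6.7800
γ_2 = -6.7800 / 10 = -0.678

-0.678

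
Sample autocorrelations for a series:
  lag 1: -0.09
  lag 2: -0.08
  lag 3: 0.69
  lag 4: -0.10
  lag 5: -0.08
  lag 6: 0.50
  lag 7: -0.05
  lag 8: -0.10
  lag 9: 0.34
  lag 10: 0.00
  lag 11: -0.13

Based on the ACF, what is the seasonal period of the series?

3

The largest autocorrelation is r_3 = 0.69, with weaker echoes at lags 6 (0.50) and 9 (0.34); the remaining lags stay at or below 0.00.
The dominant spike at lag 3 indicates a seasonal period of 3.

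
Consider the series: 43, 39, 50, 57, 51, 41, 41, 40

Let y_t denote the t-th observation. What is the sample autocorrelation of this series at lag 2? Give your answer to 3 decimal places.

-0.361

Mean ȳ = (43 + 39 + 50 + 57 + 51 + 41 + 41 + 40)/8 = 45.2500
Deviations from mean: -2.2500, -6.2500, 4.7500, 11.7500, 5.7500, -4.2500, -4.2500, -5.2500
Σ(y_t−ȳ)(y_{t+2}−ȳ) = (-10.6875) + (-73.4375) + (27.3125) + (-49.9375) + (-24.4375) + (22.3125) = -108.8750
Denominator Σ(y_t−ȳ)² = 301.5000
r_2 = -108.8750 / 301.5000 = -0.361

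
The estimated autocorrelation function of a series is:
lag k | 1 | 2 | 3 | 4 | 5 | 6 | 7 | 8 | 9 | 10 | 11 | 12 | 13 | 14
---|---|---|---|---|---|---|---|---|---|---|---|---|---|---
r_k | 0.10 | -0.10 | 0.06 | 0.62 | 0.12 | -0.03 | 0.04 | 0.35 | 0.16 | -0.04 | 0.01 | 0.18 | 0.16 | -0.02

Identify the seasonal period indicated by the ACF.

The largest autocorrelation is r_4 = 0.62, with weaker echoes at lags 8 (0.35) and 12 (0.18); the remaining lags stay at or below 0.16.
The dominant spike at lag 4 indicates a seasonal period of 4.

4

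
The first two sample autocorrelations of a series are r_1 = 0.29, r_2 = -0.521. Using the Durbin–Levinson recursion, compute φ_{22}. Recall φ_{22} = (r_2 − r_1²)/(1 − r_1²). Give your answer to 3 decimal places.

-0.661

φ_{22} = (r_2 − r_1²) / (1 − r_1²)
r_1² = (0.29)² = 0.0841
Numerator = -0.521 − 0.0841 = -0.6051; denominator = 1 − 0.0841 = 0.9159
φ_{22} = -0.6051 / 0.9159 = -0.661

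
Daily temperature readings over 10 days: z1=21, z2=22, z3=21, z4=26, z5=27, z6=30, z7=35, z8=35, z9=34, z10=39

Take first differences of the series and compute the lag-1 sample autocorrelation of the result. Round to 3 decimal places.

First differences Δz: 1, -1, 5, 1, 3, 5, 0, -1, 5
Mean of differences = 2.0000
Numerator Σ(Δz_t−Δz̄)(Δz_{t+1}−Δz̄) = -16.0000
Denominator Σ(Δz_t−Δz̄)² = 52.0000
r_1(Δz) = -16.0000 / 52.0000 = -0.308

-0.308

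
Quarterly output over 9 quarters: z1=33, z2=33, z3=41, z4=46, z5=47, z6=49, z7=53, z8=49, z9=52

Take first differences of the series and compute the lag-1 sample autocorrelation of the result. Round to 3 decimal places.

First differences Δz: 0, 8, 5, 1, 2, 4, -4, 3
Mean of differences = 2.3750
Numerator Σ(Δz_t−Δz̄)(Δz_{t+1}−Δz̄) = -16.6406
Denominator Σ(Δz_t−Δz̄)² = 89.8750
r_1(Δz) = -16.6406 / 89.8750 = -0.185

-0.185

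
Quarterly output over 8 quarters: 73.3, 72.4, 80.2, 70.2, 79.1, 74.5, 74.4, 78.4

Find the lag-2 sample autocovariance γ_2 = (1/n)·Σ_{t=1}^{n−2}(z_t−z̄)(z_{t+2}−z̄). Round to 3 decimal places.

2.719

Mean z̄ = (73.3 + 72.4 + 80.2 + 70.2 + 79.1 + 74.5 + 74.4 + 78.4)/8 = 75.3125
Deviations: -2.0125, -2.9125, 4.8875, -5.1125, 3.7875, -0.8125, -0.9125, 3.0875
Σ_{t=1}^{6}(z_t−z̄)(z_{t+2}−z̄) = 21.7547
γ_2 = 21.7547 / 8 = 2.719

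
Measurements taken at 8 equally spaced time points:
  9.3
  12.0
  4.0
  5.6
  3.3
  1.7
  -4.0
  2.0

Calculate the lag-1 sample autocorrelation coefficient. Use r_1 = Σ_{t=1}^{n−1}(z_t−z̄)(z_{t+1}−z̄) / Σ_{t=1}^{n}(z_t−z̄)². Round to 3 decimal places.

0.462

Mean z̄ = (9.3 + 12.0 + 4.0 + 5.6 + 3.3 + 1.7 − 4.0 + 2.0)/8 = 4.2375
Σ(z_t−z̄)(z_{t+1}−z̄) = (39.2977) + (-1.8436) + (-0.3236) + (-1.2773) + (2.3789) + (20.9027) + (18.4314) = 77.5661
Denominator Σ(z_t−z̄)² = 167.9788
r_1 = 77.5661 / 167.9788 = 0.462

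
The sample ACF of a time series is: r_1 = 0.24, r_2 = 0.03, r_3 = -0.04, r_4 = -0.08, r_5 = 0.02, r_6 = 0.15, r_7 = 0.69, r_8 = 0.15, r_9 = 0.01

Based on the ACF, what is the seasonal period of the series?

7

The largest autocorrelation is r_7 = 0.69; the remaining lags stay at or below 0.24. The elevated value at lag 1 (0.24), dropping to 0.03 at lag 2, reflects decaying short-term dependence rather than seasonality.
The dominant spike at lag 7 indicates a seasonal period of 7.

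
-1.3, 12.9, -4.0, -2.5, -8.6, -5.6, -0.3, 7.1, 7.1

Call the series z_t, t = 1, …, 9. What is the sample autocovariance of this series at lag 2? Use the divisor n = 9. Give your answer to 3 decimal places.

Mean z̄ = (-1.3 + 12.9 − 4.0 − 2.5 − 8.6 − 5.6 − 0.3 + 7.1 + 7.1)/9 = 0.5333
Σ_{t=1}^{7}(z_t−z̄)(z_{t+2}−z̄) = -7.3289
γ_2 = -7.3289 / 9 = -0.814

-0.814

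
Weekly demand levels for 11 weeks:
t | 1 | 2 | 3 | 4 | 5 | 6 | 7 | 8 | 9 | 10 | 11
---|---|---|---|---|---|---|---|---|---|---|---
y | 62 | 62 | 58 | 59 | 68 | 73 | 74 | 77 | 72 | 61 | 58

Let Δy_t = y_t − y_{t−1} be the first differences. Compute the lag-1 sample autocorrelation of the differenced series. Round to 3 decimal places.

0.455

First differences Δy: 0, -4, 1, 9, 5, 1, 3, -5, -11, -3
Mean of differences = -0.4000
Numerator Σ(Δy_t−Δȳ)(Δy_{t+1}−Δȳ) = 130.4400
Denominator Σ(Δy_t−Δȳ)² = 286.4000
r_1(Δy) = 130.4400 / 286.4000 = 0.455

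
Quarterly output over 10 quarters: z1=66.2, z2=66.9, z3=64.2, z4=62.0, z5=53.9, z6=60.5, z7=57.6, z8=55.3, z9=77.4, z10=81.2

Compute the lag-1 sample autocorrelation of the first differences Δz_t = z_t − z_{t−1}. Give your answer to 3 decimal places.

First differences Δz: 0.7, -2.7, -2.2, -8.1, 6.6, -2.9, -2.3, 22.1, 3.8
Mean of differences = 1.6667
Numerator Σ(Δz_t−Δz̄)(Δz_{t+1}−Δz̄) = -31.1878
Denominator Σ(Δz_t−Δz̄)² = 613.3400
r_1(Δz) = -31.1878 / 613.3400 = -0.051

-0.051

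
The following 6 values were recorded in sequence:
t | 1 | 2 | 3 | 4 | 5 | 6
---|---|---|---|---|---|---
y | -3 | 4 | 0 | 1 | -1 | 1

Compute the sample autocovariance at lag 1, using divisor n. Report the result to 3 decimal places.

Mean ȳ = (-3 + 4 + 0 + 1 − 1 + 1)/6 = 0.3333
Deviations: -3.3333, 3.6667, -0.3333, 0.6667, -1.3333, 0.6667
Σ_{t=1}^{5}(y_t−ȳ)(y_{t+1}−ȳ) = -15.4444
γ_1 = -15.4444 / 6 = -2.574

-2.574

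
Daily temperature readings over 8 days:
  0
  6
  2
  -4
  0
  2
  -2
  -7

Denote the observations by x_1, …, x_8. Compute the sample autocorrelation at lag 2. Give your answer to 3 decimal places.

-0.414

Mean x̄ = (0 + 6 + 2 − 4 + 0 + 2 − 2 − 7)/8 = -0.3750
Σ(x_t−x̄)(x_{t+2}−x̄) = (0.8906) + (-23.1094) + (0.8906) + (-8.6094) + (-0.6094) + (-15.7344) = -46.2813
Denominator Σ(x_t−x̄)² = 111.8750
r_2 = -46.2813 / 111.8750 = -0.414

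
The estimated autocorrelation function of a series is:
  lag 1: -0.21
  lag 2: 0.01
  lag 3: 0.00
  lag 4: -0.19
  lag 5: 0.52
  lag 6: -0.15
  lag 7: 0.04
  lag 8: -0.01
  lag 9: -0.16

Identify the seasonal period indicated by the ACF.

5

The largest autocorrelation is r_5 = 0.52; the remaining lags stay at or below 0.04.
The dominant spike at lag 5 indicates a seasonal period of 5.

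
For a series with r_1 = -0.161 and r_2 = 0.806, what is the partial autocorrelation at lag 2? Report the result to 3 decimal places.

0.801

φ_{22} = (r_2 − r_1²) / (1 − r_1²)
r_1² = (-0.161)² = 0.025921
Numerator = 0.806 − 0.0259 = 0.7801; denominator = 1 − 0.0259 = 0.9741
φ_{22} = 0.7801 / 0.9741 = 0.801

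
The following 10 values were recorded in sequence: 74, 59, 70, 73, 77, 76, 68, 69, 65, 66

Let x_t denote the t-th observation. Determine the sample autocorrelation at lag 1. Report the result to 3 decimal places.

Mean x̄ = (74 + 59 + 70 + 73 + 77 + 76 + 68 + 69 + 65 + 66)/10 = 69.7000
Numerator Σ_{t=1}^{9}(x_t−x̄)(x_{t+1}−x̄) = 33.0100
Denominator Σ(x_t−x̄)² = 276.1000
r_1 = 33.0100 / 276.1000 = 0.120

0.120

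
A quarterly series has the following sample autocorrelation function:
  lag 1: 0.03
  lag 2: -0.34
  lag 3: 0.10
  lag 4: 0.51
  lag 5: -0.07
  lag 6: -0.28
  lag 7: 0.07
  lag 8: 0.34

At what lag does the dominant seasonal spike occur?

The largest autocorrelation is r_4 = 0.51, with a weaker echo at lag 8 (0.34); the remaining lags stay at or below 0.10.
The dominant spike at lag 4 indicates a seasonal period of 4.

4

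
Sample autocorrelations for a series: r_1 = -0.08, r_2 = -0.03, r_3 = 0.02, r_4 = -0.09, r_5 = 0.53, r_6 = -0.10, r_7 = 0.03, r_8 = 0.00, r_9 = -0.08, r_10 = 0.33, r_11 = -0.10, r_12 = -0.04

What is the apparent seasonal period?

5

The largest autocorrelation is r_5 = 0.53, with a weaker echo at lag 10 (0.33); the remaining lags stay at or below 0.03.
The dominant spike at lag 5 indicates a seasonal period of 5.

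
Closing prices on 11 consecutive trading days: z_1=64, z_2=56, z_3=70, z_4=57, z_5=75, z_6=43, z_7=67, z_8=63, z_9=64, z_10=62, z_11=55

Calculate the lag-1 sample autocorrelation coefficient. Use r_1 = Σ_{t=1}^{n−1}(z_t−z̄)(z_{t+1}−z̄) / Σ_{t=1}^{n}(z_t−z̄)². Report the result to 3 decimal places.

-0.682

Mean z̄ = (64 + 56 + 70 + 57 + 75 + 43 + 67 + 63 + 64 + 62 + 55)/11 = 61.4545
Numerator Σ_{t=1}^{10}(z_t−z̄)(z_{t+1}−z̄) = -500.8430
Denominator Σ(z_t−z̄)² = 734.7273
r_1 = -500.8430 / 734.7273 = -0.682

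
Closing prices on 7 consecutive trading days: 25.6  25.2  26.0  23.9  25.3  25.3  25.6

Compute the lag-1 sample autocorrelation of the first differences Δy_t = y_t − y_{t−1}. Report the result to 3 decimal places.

First differences Δy: -0.4, 0.8, -2.1, 1.4, 0.0, 0.3
Mean of differences = 0.0000
Numerator Σ(Δy_t−Δȳ)(Δy_{t+1}−Δȳ) = -4.9400
Denominator Σ(Δy_t−Δȳ)² = 7.2600
r_1(Δy) = -4.9400 / 7.2600 = -0.680

-0.680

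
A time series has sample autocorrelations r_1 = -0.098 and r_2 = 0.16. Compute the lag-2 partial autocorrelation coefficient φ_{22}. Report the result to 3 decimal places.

0.152

φ_{22} = (r_2 − r_1²) / (1 − r_1²)
r_1² = (-0.098)² = 0.009604
Numerator = 0.16 − 0.0096 = 0.1504; denominator = 1 − 0.0096 = 0.9904
φ_{22} = 0.1504 / 0.9904 = 0.152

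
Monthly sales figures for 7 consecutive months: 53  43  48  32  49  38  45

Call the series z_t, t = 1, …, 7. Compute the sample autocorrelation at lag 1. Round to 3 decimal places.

Mean z̄ = (53 + 43 + 48 + 32 + 49 + 38 + 45)/7 = 44.0000
Deviations from mean: 9.0000, -1.0000, 4.0000, -12.0000, 5.0000, -6.0000, 1.0000
Σ(z_t−z̄)(z_{t+1}−z̄) = (-9.0000) + (-4.0000) + (-48.0000) + (-60.0000) + (-30.0000) + (-6.0000) = -157.0000
Denominator Σ(z_t−z̄)² = 304.0000
r_1 = -157.0000 / 304.0000 = -0.516

-0.516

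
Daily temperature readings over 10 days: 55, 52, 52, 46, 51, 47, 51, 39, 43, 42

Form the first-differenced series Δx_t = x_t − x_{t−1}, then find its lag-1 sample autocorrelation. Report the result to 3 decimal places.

First differences Δx: -3, 0, -6, 5, -4, 4, -12, 4, -1
Mean of differences = -1.4444
Numerator Σ(Δx_t−Δx̄)(Δx_{t+1}−Δx̄) = -181.0864
Denominator Σ(Δx_t−Δx̄)² = 244.2222
r_1(Δx) = -181.0864 / 244.2222 = -0.741

-0.741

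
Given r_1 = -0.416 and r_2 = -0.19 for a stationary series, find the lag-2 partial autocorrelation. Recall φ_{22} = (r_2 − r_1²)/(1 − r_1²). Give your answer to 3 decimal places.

φ_{22} = (r_2 − r_1²) / (1 − r_1²)
r_1² = (-0.416)² = 0.173056
Numerator = -0.19 − 0.1731 = -0.3631; denominator = 1 − 0.1731 = 0.8269
φ_{22} = -0.3631 / 0.8269 = -0.439

-0.439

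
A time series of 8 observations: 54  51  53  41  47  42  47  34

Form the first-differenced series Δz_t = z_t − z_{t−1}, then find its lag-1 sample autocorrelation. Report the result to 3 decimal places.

First differences Δz: -3, 2, -12, 6, -5, 5, -13
Mean of differences = -2.8571
Numerator Σ(Δz_t−Δz̄)(Δz_{t+1}−Δz̄) = -241.5918
Denominator Σ(Δz_t−Δz̄)² = 354.8571
r_1(Δz) = -241.5918 / 354.8571 = -0.681

-0.681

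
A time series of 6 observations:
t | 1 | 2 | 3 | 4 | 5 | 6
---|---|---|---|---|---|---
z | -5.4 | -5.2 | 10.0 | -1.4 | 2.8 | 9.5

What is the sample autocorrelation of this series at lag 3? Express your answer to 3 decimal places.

0.332

Mean z̄ = (-5.4 − 5.2 + 10.0 − 1.4 + 2.8 + 9.5)/6 = 1.7167
Σ(z_t−z̄)(z_{t+3}−z̄) = (22.1803) + (-7.4931) + (64.4719) = 79.1592
Denominator Σ(z_t−z̄)² = 238.5683
r_3 = 79.1592 / 238.5683 = 0.332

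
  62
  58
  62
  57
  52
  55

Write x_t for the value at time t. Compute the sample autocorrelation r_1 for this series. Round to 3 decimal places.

0.244

Mean x̄ = (62 + 58 + 62 + 57 + 52 + 55)/6 = 57.6667
Deviations from mean: 4.3333, 0.3333, 4.3333, -0.6667, -5.6667, -2.6667
Numerator Σ_{t=1}^{5}(x_t−x̄)(x_{t+1}−x̄) = 18.8889
Denominator Σ(x_t−x̄)² = 77.3333
r_1 = 18.8889 / 77.3333 = 0.244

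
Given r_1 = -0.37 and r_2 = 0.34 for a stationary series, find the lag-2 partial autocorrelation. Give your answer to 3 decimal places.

0.235

φ_{22} = (r_2 − r_1²) / (1 − r_1²)
r_1² = (-0.37)² = 0.1369
Numerator = 0.34 − 0.1369 = 0.2031; denominator = 1 − 0.1369 = 0.8631
φ_{22} = 0.2031 / 0.8631 = 0.235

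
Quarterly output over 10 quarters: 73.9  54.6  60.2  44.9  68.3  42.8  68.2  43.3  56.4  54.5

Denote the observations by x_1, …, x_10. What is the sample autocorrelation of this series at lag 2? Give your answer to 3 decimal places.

0.580

Mean x̄ = (73.9 + 54.6 + 60.2 + 44.9 + 68.3 + 42.8 + 68.2 + 43.3 + 56.4 + 54.5)/10 = 56.7100
Numerator Σ_{t=1}^{8}(x_t−x̄)(x_{t+2}−x̄) = 635.4148
Denominator Σ(x_t−x̄)² = 1096.2490
r_2 = 635.4148 / 1096.2490 = 0.580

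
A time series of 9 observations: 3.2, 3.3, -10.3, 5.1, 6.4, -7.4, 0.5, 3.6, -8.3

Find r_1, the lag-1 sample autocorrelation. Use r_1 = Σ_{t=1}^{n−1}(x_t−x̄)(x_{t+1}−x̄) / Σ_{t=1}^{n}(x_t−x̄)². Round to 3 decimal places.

-0.371

Mean x̄ = (3.2 + 3.3 − 10.3 + 5.1 + 6.4 − 7.4 + 0.5 + 3.6 − 8.3)/9 = -0.4333
Numerator Σ_{t=1}^{8}(x_t−x̄)(x_{t+1}−x̄) = -122.1278
Denominator Σ(x_t−x̄)² = 329.3600
r_1 = -122.1278 / 329.3600 = -0.371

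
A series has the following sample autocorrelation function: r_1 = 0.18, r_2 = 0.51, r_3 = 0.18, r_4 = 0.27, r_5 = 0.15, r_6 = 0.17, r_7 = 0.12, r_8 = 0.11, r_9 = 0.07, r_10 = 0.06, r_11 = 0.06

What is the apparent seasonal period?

2

The largest autocorrelation is r_2 = 0.51, with a weaker echo at lag 4 (0.27); the remaining lags stay at or below 0.18.
The dominant spike at lag 2 indicates a seasonal period of 2.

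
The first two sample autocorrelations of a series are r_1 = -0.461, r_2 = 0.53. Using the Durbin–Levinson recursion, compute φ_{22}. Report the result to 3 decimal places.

φ_{22} = (r_2 − r_1²) / (1 − r_1²)
r_1² = (-0.461)² = 0.212521
Numerator = 0.53 − 0.2125 = 0.3175; denominator = 1 − 0.2125 = 0.7875
φ_{22} = 0.3175 / 0.7875 = 0.403

0.403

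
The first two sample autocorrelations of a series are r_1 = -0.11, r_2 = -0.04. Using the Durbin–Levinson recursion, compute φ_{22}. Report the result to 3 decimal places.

-0.053

φ_{22} = (r_2 − r_1²) / (1 − r_1²)
r_1² = (-0.11)² = 0.0121
Numerator = -0.04 − 0.0121 = -0.0521; denominator = 1 − 0.0121 = 0.9879
φ_{22} = -0.0521 / 0.9879 = -0.053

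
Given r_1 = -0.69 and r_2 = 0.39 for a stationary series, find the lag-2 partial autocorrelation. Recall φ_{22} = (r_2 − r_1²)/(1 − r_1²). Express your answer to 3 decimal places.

φ_{22} = (r_2 − r_1²) / (1 − r_1²)
r_1² = (-0.69)² = 0.4761
Numerator = 0.39 − 0.4761 = -0.0861; denominator = 1 − 0.4761 = 0.5239
φ_{22} = -0.0861 / 0.5239 = -0.164

-0.164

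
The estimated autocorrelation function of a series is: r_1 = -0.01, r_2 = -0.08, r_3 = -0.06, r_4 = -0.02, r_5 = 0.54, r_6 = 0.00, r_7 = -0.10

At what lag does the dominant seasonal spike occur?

5

The largest autocorrelation is r_5 = 0.54; the remaining lags stay at or below 0.00.
The dominant spike at lag 5 indicates a seasonal period of 5.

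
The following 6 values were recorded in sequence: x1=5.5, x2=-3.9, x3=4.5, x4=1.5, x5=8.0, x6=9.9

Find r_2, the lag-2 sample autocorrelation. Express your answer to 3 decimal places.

Mean x̄ = (5.5 − 3.9 + 4.5 + 1.5 + 8.0 + 9.9)/6 = 4.2500
Deviations from mean: 1.2500, -8.1500, 0.2500, -2.7500, 3.7500, 5.6500
Numerator Σ_{t=1}^{4}(x_t−x̄)(x_{t+2}−x̄) = 8.1250
Denominator Σ(x_t−x̄)² = 121.5950
r_2 = 8.1250 / 121.5950 = 0.067

0.067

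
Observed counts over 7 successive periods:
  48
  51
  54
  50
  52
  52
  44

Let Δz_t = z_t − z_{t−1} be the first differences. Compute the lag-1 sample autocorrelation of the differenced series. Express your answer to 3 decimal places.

-0.109

First differences Δz: 3, 3, -4, 2, 0, -8
Mean of differences = -0.6667
Numerator Σ(Δz_t−Δz̄)(Δz_{t+1}−Δz̄) = -10.7778
Denominator Σ(Δz_t−Δz̄)² = 99.3333
r_1(Δz) = -10.7778 / 99.3333 = -0.109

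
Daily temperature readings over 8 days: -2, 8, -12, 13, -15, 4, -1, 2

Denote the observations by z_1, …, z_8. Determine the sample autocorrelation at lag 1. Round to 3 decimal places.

-0.847

Mean z̄ = (-2 + 8 − 12 + 13 − 15 + 4 − 1 + 2)/8 = -0.3750
Deviations from mean: -1.6250, 8.3750, -11.6250, 13.3750, -14.6250, 4.3750, -0.6250, 2.3750
Σ(z_t−z̄)(z_{t+1}−z̄) = (-13.6094) + (-97.3594) + (-155.4844) + (-195.6094) + (-63.9844) + (-2.7344) + (-1.4844) = -530.2656
Denominator Σ(z_t−z̄)² = 625.8750
r_1 = -530.2656 / 625.8750 = -0.847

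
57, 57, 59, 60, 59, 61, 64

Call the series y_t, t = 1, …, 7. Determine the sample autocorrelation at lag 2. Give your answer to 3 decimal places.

Mean ȳ = (57 + 57 + 59 + 60 + 59 + 61 + 64)/7 = 59.5714
Deviations from mean: -2.5714, -2.5714, -0.5714, 0.4286, -0.5714, 1.4286, 4.4286
Numerator Σ_{t=1}^{5}(y_t−ȳ)(y_{t+2}−ȳ) = -1.2245
Denominator Σ(y_t−ȳ)² = 35.7143
r_2 = -1.2245 / 35.7143 = -0.034

-0.034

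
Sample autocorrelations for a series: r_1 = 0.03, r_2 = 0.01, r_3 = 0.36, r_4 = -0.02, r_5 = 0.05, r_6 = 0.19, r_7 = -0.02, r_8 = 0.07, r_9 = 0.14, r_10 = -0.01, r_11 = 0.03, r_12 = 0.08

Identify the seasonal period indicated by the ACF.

The largest autocorrelation is r_3 = 0.36, with a weaker echo at lag 6 (0.19); the remaining lags stay at or below 0.14.
The dominant spike at lag 3 indicates a seasonal period of 3.

3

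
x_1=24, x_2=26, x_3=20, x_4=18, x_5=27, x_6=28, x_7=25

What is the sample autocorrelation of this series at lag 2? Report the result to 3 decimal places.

-0.549

Mean x̄ = (24 + 26 + 20 + 18 + 27 + 28 + 25)/7 = 24.0000
Deviations from mean: 0.0000, 2.0000, -4.0000, -6.0000, 3.0000, 4.0000, 1.0000
Σ(x_t−x̄)(x_{t+2}−x̄) = (0.0000) + (-12.0000) + (-12.0000) + (-24.0000) + (3.0000) = -45.0000
Denominator Σ(x_t−x̄)² = 82.0000
r_2 = -45.0000 / 82.0000 = -0.549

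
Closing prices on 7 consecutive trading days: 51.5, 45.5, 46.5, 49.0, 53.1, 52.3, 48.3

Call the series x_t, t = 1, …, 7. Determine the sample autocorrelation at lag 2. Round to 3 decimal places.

Mean x̄ = (51.5 + 45.5 + 46.5 + 49.0 + 53.1 + 52.3 + 48.3)/7 = 49.4571
Deviations from mean: 2.0429, -3.9571, -2.9571, -0.4571, 3.6429, 2.8429, -1.1571
Σ(x_t−x̄)(x_{t+2}−x̄) = (-6.0410) + (1.8090) + (-10.7724) + (-1.2996) + (-4.2153) = -20.5194
Denominator Σ(x_t−x̄)² = 51.4771
r_2 = -20.5194 / 51.4771 = -0.399

-0.399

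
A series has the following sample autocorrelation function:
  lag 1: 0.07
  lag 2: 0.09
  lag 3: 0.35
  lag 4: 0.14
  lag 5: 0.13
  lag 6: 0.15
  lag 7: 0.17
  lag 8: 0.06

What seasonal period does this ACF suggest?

3

The largest autocorrelation is r_3 = 0.35; the remaining lags stay at or below 0.17.
The dominant spike at lag 3 indicates a seasonal period of 3.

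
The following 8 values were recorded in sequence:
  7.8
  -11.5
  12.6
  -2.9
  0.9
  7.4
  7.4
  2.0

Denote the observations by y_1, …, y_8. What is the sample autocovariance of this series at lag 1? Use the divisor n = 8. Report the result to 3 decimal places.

Mean ȳ = (7.8 − 11.5 + 12.6 − 2.9 + 0.9 + 7.4 + 7.4 + 2.0)/8 = 2.9625
Deviations: 4.8375, -14.4625, 9.6375, -5.8625, -2.0625, 4.4375, 4.4375, -0.9625
Σ_{t=1}^{7}(y_t−ȳ)(y_{t+1}−ȳ) = -247.4852
γ_1 = -247.4852 / 8 = -30.936

-30.936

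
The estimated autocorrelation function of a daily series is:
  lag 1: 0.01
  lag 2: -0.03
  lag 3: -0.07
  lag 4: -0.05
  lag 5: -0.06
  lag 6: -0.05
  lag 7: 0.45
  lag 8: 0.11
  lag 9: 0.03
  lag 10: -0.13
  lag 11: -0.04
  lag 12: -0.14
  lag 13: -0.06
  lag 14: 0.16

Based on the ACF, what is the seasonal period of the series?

7

The largest autocorrelation is r_7 = 0.45, with a weaker echo at lag 14 (0.16); the remaining lags stay at or below 0.11.
The dominant spike at lag 7 indicates a seasonal period of 7.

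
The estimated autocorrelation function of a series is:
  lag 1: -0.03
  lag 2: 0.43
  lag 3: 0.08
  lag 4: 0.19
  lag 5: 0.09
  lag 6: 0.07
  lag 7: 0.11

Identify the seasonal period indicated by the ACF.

2

The largest autocorrelation is r_2 = 0.43, with a weaker echo at lag 4 (0.19); the remaining lags stay at or below 0.11.
The dominant spike at lag 2 indicates a seasonal period of 2.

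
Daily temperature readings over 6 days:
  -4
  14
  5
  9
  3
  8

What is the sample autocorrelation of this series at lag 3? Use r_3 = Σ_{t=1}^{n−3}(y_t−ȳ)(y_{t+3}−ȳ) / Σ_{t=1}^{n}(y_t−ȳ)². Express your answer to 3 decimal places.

-0.300

Mean ȳ = (-4 + 14 + 5 + 9 + 3 + 8)/6 = 5.8333
Deviations from mean: -9.8333, 8.1667, -0.8333, 3.1667, -2.8333, 2.1667
Numerator Σ_{t=1}^{3}(y_t−ȳ)(y_{t+3}−ȳ) = -56.0833
Denominator Σ(y_t−ȳ)² = 186.8333
r_3 = -56.0833 / 186.8333 = -0.300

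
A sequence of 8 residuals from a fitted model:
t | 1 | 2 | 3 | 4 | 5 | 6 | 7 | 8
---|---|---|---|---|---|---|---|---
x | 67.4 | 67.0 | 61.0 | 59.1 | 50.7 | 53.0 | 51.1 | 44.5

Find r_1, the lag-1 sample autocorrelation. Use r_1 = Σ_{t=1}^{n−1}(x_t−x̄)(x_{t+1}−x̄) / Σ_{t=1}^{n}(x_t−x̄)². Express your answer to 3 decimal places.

0.551

Mean x̄ = (67.4 + 67.0 + 61.0 + 59.1 + 50.7 + 53.0 + 51.1 + 44.5)/8 = 56.7250
Deviations from mean: 10.6750, 10.2750, 4.2750, 2.3750, -6.0250, -3.7250, -5.6250, -12.2250
Σ(x_t−x̄)(x_{t+1}−x̄) = (109.6856) + (43.9256) + (10.1531) + (-14.3094) + (22.4431) + (20.9531) + (68.7656) = 261.6169
Denominator Σ(x_t−x̄)² = 474.7150
r_1 = 261.6169 / 474.7150 = 0.551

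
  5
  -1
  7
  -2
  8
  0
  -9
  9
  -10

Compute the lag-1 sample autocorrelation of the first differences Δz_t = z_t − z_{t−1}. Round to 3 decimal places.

-0.653

First differences Δz: -6, 8, -9, 10, -8, -9, 18, -19
Mean of differences = -1.8750
Numerator Σ(Δz_t−Δz̄)(Δz_{t+1}−Δz̄) = -706.7656
Denominator Σ(Δz_t−Δz̄)² = 1082.8750
r_1(Δz) = -706.7656 / 1082.8750 = -0.653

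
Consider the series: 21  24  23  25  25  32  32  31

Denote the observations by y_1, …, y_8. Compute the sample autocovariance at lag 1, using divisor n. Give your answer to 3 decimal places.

Mean ȳ = (21 + 24 + 23 + 25 + 25 + 32 + 32 + 31)/8 = 26.6250
Σ_{t=1}^{7}(y_t−ȳ)(y_{t+1}−ȳ) = 76.4844
γ_1 = 76.4844 / 8 = 9.561

9.561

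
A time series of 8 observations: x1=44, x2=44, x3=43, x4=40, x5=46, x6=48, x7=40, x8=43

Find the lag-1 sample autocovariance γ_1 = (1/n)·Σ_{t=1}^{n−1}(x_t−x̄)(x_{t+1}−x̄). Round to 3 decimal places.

-1.219

Mean x̄ = (44 + 44 + 43 + 40 + 46 + 48 + 40 + 43)/8 = 43.5000
Σ_{t=1}^{7}(x_t−x̄)(x_{t+1}−x̄) = -9.7500
γ_1 = -9.7500 / 8 = -1.219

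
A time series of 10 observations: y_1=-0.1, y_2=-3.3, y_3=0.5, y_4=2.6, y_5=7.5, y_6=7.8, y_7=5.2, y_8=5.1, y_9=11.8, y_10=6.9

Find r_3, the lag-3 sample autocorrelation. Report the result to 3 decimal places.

-0.006

Mean ȳ = (-0.1 − 3.3 + 0.5 + 2.6 + 7.5 + 7.8 + 5.2 + 5.1 + 11.8 + 6.9)/10 = 4.4000
Numerator Σ_{t=1}^{7}(y_t−ȳ)(y_{t+3}−ȳ) = -1.1400
Denominator Σ(y_t−ȳ)² = 181.3000
r_3 = -1.1400 / 181.3000 = -0.006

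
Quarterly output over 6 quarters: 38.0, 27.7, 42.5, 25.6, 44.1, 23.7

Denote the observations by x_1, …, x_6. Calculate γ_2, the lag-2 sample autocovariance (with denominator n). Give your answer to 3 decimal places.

43.168

Mean x̄ = (38.0 + 27.7 + 42.5 + 25.6 + 44.1 + 23.7)/6 = 33.6000
Deviations: 4.4000, -5.9000, 8.9000, -8.0000, 10.5000, -9.9000
Σ_{t=1}^{4}(x_t−x̄)(x_{t+2}−x̄) = 259.0100
γ_2 = 259.0100 / 6 = 43.168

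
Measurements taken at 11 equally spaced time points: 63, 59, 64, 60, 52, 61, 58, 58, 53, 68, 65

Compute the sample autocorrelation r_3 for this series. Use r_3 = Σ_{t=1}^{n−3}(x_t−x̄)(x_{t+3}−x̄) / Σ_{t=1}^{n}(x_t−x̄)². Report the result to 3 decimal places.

-0.017

Mean x̄ = (63 + 59 + 64 + 60 + 52 + 61 + 58 + 58 + 53 + 68 + 65)/11 = 60.0909
Numerator Σ_{t=1}^{8}(x_t−x̄)(x_{t+3}−x̄) = -4.0248
Denominator Σ(x_t−x̄)² = 236.9091
r_3 = -4.0248 / 236.9091 = -0.017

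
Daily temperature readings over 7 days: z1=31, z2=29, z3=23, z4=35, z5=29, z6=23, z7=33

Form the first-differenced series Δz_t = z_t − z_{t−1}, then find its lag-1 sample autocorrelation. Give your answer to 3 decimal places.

-0.434

First differences Δz: -2, -6, 12, -6, -6, 10
Mean of differences = 0.3333
Numerator Σ(Δz_t−Δz̄)(Δz_{t+1}−Δz̄) = -154.1111
Denominator Σ(Δz_t−Δz̄)² = 355.3333
r_1(Δz) = -154.1111 / 355.3333 = -0.434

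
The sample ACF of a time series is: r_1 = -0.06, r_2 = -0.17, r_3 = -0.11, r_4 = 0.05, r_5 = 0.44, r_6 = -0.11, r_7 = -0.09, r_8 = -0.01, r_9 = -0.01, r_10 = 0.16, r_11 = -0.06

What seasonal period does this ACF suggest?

The largest autocorrelation is r_5 = 0.44, with a weaker echo at lag 10 (0.16); the remaining lags stay at or below 0.05.
The dominant spike at lag 5 indicates a seasonal period of 5.

5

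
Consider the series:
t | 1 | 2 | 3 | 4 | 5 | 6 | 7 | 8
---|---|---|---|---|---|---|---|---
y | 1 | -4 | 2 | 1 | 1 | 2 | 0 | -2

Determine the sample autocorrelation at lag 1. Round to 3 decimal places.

-0.235

Mean ȳ = (1 − 4 + 2 + 1 + 1 + 2 + 0 − 2)/8 = 0.1250
Deviations from mean: 0.8750, -4.1250, 1.8750, 0.8750, 0.8750, 1.8750, -0.1250, -2.1250
Σ(y_t−ȳ)(y_{t+1}−ȳ) = (-3.6094) + (-7.7344) + (1.6406) + (0.7656) + (1.6406) + (-0.2344) + (0.2656) = -7.2656
Denominator Σ(y_t−ȳ)² = 30.8750
r_1 = -7.2656 / 30.8750 = -0.235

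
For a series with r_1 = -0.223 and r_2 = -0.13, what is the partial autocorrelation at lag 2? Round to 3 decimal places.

φ_{22} = (r_2 − r_1²) / (1 − r_1²)
r_1² = (-0.223)² = 0.049729
Numerator = -0.13 − 0.0497 = -0.1797; denominator = 1 − 0.0497 = 0.9503
φ_{22} = -0.1797 / 0.9503 = -0.189

-0.189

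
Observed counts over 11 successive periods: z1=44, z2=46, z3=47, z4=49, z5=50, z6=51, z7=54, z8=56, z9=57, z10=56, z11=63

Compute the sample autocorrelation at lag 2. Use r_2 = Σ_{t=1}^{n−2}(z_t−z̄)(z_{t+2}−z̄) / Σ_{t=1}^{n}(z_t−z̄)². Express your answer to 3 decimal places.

Mean z̄ = (44 + 46 + 47 + 49 + 50 + 51 + 54 + 56 + 57 + 56 + 63)/11 = 52.0909
Numerator Σ_{t=1}^{9}(z_t−z̄)(z_{t+2}−z̄) = 143.9835
Denominator Σ(z_t−z̄)² = 320.9091
r_2 = 143.9835 / 320.9091 = 0.449

0.449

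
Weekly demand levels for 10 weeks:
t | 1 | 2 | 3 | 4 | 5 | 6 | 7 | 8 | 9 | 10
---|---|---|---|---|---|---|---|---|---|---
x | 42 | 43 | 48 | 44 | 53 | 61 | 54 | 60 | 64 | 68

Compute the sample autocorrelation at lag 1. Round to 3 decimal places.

0.587

Mean x̄ = (42 + 43 + 48 + 44 + 53 + 61 + 54 + 60 + 64 + 68)/10 = 53.7000
Numerator Σ_{t=1}^{9}(x_t−x̄)(x_{t+1}−x̄) = 459.4100
Denominator Σ(x_t−x̄)² = 782.1000
r_1 = 459.4100 / 782.1000 = 0.587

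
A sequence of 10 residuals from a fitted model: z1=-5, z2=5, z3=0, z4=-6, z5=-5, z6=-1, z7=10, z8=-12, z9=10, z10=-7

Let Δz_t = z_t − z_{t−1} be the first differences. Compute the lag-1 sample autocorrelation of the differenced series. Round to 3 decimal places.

First differences Δz: 10, -5, -6, 1, 4, 11, -22, 22, -17
Mean of differences = -0.2222
Numerator Σ(Δz_t−Δz̄)(Δz_{t+1}−Δz̄) = -1076.9383
Denominator Σ(Δz_t−Δz̄)² = 1555.5556
r_1(Δz) = -1076.9383 / 1555.5556 = -0.692

-0.692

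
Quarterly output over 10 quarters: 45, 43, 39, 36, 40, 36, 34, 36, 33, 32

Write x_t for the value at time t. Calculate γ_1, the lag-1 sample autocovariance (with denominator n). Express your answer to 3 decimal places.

8.144

Mean x̄ = (45 + 43 + 39 + 36 + 40 + 36 + 34 + 36 + 33 + 32)/10 = 37.4000
Σ_{t=1}^{9}(x_t−x̄)(x_{t+1}−x̄) = 81.4400
γ_1 = 81.4400 / 10 = 8.144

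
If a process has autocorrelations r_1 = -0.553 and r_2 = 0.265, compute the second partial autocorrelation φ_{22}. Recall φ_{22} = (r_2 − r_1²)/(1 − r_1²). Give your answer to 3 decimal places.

φ_{22} = (r_2 − r_1²) / (1 − r_1²)
r_1² = (-0.553)² = 0.305809
Numerator = 0.265 − 0.3058 = -0.0408; denominator = 1 − 0.3058 = 0.6942
φ_{22} = -0.0408 / 0.6942 = -0.059

-0.059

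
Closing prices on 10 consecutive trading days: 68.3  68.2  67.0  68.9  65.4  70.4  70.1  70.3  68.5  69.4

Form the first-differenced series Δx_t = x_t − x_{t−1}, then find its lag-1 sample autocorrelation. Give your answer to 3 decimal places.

-0.645

First differences Δx: -0.1, -1.2, 1.9, -3.5, 5.0, -0.3, 0.2, -1.8, 0.9
Mean of differences = 0.1222
Numerator Σ(Δx_t−Δx̄)(Δx_{t+1}−Δx̄) = -29.9016
Denominator Σ(Δx_t−Δx̄)² = 46.3556
r_1(Δx) = -29.9016 / 46.3556 = -0.645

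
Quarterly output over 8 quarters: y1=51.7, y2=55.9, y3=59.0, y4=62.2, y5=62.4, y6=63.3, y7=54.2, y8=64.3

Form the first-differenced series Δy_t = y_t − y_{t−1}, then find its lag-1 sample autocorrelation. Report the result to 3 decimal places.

First differences Δy: 4.2, 3.1, 3.2, 0.2, 0.9, -9.1, 10.1
Mean of differences = 1.8000
Numerator Σ(Δy_t−Δȳ)(Δy_{t+1}−Δȳ) = -76.5200
Denominator Σ(Δy_t−Δȳ)² = 200.4800
r_1(Δy) = -76.5200 / 200.4800 = -0.382

-0.382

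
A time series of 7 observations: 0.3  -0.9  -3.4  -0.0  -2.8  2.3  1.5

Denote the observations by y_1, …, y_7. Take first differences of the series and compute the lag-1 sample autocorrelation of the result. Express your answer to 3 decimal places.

First differences Δy: -1.2, -2.5, 3.4, -2.8, 5.1, -0.8
Mean of differences = 0.2000
Numerator Σ(Δy_t−Δȳ)(Δy_{t+1}−Δȳ) = -34.0600
Denominator Σ(Δy_t−Δȳ)² = 53.5000
r_1(Δy) = -34.0600 / 53.5000 = -0.637

-0.637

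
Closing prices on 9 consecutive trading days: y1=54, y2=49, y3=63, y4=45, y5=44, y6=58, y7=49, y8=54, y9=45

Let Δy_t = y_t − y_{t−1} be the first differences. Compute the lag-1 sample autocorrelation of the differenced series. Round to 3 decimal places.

First differences Δy: -5, 14, -18, -1, 14, -9, 5, -9
Mean of differences = -1.1250
Numerator Σ(Δy_t−Δȳ)(Δy_{t+1}−Δȳ) = -529.6406
Denominator Σ(Δy_t−Δȳ)² = 918.8750
r_1(Δy) = -529.6406 / 918.8750 = -0.576

-0.576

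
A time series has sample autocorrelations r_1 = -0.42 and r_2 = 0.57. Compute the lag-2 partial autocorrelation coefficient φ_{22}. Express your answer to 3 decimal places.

0.478

φ_{22} = (r_2 − r_1²) / (1 − r_1²)
r_1² = (-0.42)² = 0.1764
Numerator = 0.57 − 0.1764 = 0.3936; denominator = 1 − 0.1764 = 0.8236
φ_{22} = 0.3936 / 0.8236 = 0.478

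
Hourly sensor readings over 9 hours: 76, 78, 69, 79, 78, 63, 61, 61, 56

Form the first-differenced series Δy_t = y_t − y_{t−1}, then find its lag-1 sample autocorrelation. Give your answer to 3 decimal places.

-0.312

First differences Δy: 2, -9, 10, -1, -15, -2, 0, -5
Mean of differences = -2.5000
Numerator Σ(Δy_t−Δȳ)(Δy_{t+1}−Δȳ) = -121.7500
Denominator Σ(Δy_t−Δȳ)² = 390.0000
r_1(Δy) = -121.7500 / 390.0000 = -0.312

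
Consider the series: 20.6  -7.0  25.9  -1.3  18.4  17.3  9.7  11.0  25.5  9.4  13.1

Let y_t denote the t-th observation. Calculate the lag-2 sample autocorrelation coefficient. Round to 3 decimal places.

Mean ȳ = (20.6 − 7.0 + 25.9 − 1.3 + 18.4 + 17.3 + 9.7 + 11.0 + 25.5 + 9.4 + 13.1)/11 = 12.9636
Numerator Σ_{t=1}^{9}(y_t−ȳ)(y_{t+2}−ȳ) = 333.5510
Denominator Σ(y_t−ȳ)² = 1060.4055
r_2 = 333.5510 / 1060.4055 = 0.315

0.315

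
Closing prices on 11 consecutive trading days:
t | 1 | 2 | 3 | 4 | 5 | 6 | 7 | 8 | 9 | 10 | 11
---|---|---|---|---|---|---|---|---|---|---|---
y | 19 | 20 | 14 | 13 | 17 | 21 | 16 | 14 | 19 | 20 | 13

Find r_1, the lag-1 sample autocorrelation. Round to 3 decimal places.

Mean ȳ = (19 + 20 + 14 + 13 + 17 + 21 + 16 + 14 + 19 + 20 + 13)/11 = 16.9091
Numerator Σ_{t=1}^{10}(y_t−ȳ)(y_{t+1}−ȳ) = -3.9174
Denominator Σ(y_t−ȳ)² = 92.9091
r_1 = -3.9174 / 92.9091 = -0.042

-0.042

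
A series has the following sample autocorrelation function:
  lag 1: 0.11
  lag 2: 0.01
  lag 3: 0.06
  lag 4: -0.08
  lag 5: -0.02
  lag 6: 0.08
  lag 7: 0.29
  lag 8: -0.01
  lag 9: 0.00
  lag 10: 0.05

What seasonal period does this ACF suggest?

7

The largest autocorrelation is r_7 = 0.29; the remaining lags stay at or below 0.11.
The dominant spike at lag 7 indicates a seasonal period of 7.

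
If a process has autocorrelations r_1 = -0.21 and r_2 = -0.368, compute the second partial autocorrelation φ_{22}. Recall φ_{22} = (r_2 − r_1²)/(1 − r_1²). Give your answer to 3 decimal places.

-0.431

φ_{22} = (r_2 − r_1²) / (1 − r_1²)
r_1² = (-0.21)² = 0.0441
Numerator = -0.368 − 0.0441 = -0.4121; denominator = 1 − 0.0441 = 0.9559
φ_{22} = -0.4121 / 0.9559 = -0.431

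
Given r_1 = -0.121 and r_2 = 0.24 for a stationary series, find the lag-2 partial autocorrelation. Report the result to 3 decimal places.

φ_{22} = (r_2 − r_1²) / (1 − r_1²)
r_1² = (-0.121)² = 0.014641
Numerator = 0.24 − 0.0146 = 0.2254; denominator = 1 − 0.0146 = 0.9854
φ_{22} = 0.2254 / 0.9854 = 0.229

0.229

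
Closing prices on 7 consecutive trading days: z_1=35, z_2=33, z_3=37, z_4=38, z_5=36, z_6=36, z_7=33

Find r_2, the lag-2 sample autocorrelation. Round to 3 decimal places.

-0.273

Mean z̄ = (35 + 33 + 37 + 38 + 36 + 36 + 33)/7 = 35.4286
Deviations from mean: -0.4286, -2.4286, 1.5714, 2.5714, 0.5714, 0.5714, -2.4286
Σ(z_t−z̄)(z_{t+2}−z̄) = (-0.6735) + (-6.2449) + (0.8980) + (1.4694) + (-1.3878) = -5.9388
Denominator Σ(z_t−z̄)² = 21.7143
r_2 = -5.9388 / 21.7143 = -0.273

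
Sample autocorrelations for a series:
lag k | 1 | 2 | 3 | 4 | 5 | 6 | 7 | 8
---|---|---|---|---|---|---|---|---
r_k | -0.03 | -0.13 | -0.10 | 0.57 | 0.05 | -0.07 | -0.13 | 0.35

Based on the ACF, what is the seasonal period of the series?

The largest autocorrelation is r_4 = 0.57, with a weaker echo at lag 8 (0.35); the remaining lags stay at or below 0.05.
The dominant spike at lag 4 indicates a seasonal period of 4.

4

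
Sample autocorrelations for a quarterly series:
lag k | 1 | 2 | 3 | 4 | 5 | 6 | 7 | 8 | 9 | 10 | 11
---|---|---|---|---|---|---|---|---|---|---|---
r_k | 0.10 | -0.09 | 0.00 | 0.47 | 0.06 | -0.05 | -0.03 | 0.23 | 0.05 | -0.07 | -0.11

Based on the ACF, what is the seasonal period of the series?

The largest autocorrelation is r_4 = 0.47, with a weaker echo at lag 8 (0.23); the remaining lags stay at or below 0.10.
The dominant spike at lag 4 indicates a seasonal period of 4.

4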